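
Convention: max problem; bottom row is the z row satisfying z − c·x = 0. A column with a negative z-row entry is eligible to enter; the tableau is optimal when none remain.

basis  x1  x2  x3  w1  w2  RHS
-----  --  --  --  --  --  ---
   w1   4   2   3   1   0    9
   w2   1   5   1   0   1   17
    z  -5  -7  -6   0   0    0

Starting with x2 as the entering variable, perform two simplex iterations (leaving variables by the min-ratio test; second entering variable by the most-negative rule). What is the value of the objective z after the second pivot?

Ratio test on column x2 — row 1: 9/2 = 9/2; row 2: 17/5 = 17/5. Minimum is 17/5 at row 2 (w2 leaves); pivot element 5.
Pivot on row 2; the z-row RHS becomes 0 − (-7)·(17/5) = 119/5.
Next entering variable (most negative z-row entry -23/5): x3.
Ratio test on column x3 — row 1: (11/5)/(13/5) = 11/13; row 2: (17/5)/(1/5) = 17. Minimum is 11/13 at row 1 (w1 leaves); pivot element 13/5.
After the second pivot the z-row RHS is 119/5 − (-23/5)·(11/13) = 360/13.

360/13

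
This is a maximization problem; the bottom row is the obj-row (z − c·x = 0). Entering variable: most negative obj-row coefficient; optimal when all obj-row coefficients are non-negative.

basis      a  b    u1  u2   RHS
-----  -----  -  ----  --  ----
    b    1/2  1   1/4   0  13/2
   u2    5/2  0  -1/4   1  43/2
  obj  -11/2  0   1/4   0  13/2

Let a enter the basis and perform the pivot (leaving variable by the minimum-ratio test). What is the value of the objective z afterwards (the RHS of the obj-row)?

269/5

Ratio test on column a — row 1: (13/2)/(1/2) = 13; row 2: (43/2)/(5/2) = 43/5. Minimum is 43/5 at row 2 (u2 leaves); pivot element 5/2.
Pivot on row 2; the obj-row RHS becomes 13/2 − (-11/2)·(43/5) = 269/5.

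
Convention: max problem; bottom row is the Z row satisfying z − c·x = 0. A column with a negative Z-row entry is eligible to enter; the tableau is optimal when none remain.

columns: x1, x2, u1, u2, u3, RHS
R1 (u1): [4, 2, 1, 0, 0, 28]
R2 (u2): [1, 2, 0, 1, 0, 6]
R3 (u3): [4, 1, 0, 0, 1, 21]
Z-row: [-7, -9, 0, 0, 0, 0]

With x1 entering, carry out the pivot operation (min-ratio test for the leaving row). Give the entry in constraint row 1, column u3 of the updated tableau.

-1

Ratio test on column x1 — row 1: 28/4 = 7; row 2: 6/1 = 6; row 3: 21/4 = 21/4. Minimum is 21/4 at row 3 (u3 leaves); pivot element 4.
Divide row 3 by 4; eliminate column x1 from the other rows.
Row 1 update in column u3: 0 − 4·(1/4) = -1.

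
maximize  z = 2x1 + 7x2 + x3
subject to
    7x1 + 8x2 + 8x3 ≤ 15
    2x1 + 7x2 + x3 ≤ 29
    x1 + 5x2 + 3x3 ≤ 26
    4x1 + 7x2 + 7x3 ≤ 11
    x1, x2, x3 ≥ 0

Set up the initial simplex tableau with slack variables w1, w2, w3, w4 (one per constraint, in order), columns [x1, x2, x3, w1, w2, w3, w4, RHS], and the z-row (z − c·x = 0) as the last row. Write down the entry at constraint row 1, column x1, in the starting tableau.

7

Constraint 1 has coefficient 7 on x1.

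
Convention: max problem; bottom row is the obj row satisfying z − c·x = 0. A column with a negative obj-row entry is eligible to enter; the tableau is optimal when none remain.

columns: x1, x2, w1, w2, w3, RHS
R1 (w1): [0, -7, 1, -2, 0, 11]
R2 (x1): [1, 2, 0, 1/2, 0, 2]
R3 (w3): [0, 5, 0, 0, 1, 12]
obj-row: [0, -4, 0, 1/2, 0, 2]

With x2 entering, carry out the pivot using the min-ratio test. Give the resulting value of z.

6

Ratio test on column x2 — row 1: entry -7 ≤ 0; row 2: 2/2 = 1; row 3: 12/5 = 12/5. Minimum is 1 at row 2 (x1 leaves); pivot element 2.
Pivot on row 2; the obj-row RHS becomes 2 − (-4)·1 = 6.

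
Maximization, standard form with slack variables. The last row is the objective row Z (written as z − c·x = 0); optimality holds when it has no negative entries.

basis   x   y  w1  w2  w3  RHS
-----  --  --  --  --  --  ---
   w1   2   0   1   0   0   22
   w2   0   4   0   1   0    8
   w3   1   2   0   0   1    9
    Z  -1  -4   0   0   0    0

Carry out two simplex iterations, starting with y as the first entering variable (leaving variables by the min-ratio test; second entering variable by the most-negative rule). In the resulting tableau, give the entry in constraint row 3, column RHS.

5

Ratio test on column y — row 1: entry 0 ≤ 0; row 2: 8/4 = 2; row 3: 9/2 = 9/2. Minimum is 2 at row 2 (w2 leaves); pivot element 4.
Divide row 2 by 4; eliminate column y from the other rows.
Second iteration: most negative Z-row entry is -1 in column x, so x enters.
Ratio test on column x — row 1: 22/2 = 11; row 2: entry 0 ≤ 0; row 3: 5/1 = 5. Minimum is 5 at row 3 (w3 leaves); pivot element 1.
Divide row 3 by 1; eliminate column x from the other rows.
After both pivots, the entry at constraint row 3, column RHS is 5.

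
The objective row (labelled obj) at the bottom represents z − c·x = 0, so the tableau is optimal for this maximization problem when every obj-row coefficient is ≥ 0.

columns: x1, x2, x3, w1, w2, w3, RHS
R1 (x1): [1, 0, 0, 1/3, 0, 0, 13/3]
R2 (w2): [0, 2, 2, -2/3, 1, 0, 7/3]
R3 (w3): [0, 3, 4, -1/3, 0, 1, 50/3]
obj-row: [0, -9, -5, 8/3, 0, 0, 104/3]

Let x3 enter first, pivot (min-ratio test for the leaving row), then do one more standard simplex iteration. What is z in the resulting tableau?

Ratio test on column x3 — row 1: entry 0 ≤ 0; row 2: (7/3)/2 = 7/6; row 3: (50/3)/4 = 25/6. Minimum is 7/6 at row 2 (w2 leaves); pivot element 2.
Pivot on row 2; the obj-row RHS becomes 104/3 − (-5)·(7/6) = 81/2.
Next entering variable (most negative obj-row entry -4): x2.
Ratio test on column x2 — row 1: entry 0 ≤ 0; row 2: (7/6)/1 = 7/6; row 3: entry -1 ≤ 0. Minimum is 7/6 at row 2 (x3 leaves); pivot element 1.
After the second pivot the obj-row RHS is 81/2 − (-4)·(7/6) = 271/6.

271/6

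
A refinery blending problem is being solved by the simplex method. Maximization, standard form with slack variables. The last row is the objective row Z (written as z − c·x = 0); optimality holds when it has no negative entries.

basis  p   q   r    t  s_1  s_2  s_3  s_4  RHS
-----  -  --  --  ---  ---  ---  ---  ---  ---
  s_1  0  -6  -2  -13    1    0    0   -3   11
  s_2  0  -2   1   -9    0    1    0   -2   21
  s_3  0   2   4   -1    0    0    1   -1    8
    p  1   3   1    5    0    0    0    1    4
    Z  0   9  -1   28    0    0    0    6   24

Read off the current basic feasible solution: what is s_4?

0

s_4 is not in the basis, so in the current basic feasible solution s_4 = 0.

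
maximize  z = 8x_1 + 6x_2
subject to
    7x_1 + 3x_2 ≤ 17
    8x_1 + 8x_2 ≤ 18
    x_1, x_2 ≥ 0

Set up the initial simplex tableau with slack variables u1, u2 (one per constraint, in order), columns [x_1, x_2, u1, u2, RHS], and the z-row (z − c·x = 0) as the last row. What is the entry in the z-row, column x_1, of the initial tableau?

-8

The z-row carries the negated objective coefficients: the x_1 entry is -8.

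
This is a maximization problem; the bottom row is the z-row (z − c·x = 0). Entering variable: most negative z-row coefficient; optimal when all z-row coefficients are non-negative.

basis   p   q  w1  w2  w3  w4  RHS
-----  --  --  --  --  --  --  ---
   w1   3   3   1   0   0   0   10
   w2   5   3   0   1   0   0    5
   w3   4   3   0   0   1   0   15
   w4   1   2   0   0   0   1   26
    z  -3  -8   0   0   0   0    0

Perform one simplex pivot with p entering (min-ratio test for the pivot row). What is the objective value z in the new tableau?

Ratio test on column p — row 1: 10/3 = 10/3; row 2: 5/5 = 1; row 3: 15/4 = 15/4; row 4: 26/1 = 26. Minimum is 1 at row 2 (w2 leaves); pivot element 5.
Pivot on row 2; the z-row RHS becomes 0 − (-3)·1 = 3.

3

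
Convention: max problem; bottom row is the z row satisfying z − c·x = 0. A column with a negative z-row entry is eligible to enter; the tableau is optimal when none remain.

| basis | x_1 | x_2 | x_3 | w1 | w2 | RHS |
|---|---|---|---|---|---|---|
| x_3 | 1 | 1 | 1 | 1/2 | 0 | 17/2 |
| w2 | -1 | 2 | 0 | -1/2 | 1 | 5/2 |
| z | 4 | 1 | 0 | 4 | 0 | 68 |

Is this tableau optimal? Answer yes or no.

Every z-row coefficient is ≥ 0, so the tableau is optimal.

yes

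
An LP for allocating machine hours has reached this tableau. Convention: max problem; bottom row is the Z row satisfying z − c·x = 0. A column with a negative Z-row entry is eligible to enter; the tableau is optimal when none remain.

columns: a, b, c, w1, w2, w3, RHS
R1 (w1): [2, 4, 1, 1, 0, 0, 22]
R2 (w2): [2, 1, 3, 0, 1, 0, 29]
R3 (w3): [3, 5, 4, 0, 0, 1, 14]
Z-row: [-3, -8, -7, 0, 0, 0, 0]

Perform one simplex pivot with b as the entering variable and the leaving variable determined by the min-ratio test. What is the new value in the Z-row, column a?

Ratio test on column b — row 1: 22/4 = 11/2; row 2: 29/1 = 29; row 3: 14/5 = 14/5. Minimum is 14/5 at row 3 (w3 leaves); pivot element 5.
Divide row 3 by 5; eliminate column b from the other rows.
Z-row update in column a: -3 − (-8)·(3/5) = 9/5.

9/5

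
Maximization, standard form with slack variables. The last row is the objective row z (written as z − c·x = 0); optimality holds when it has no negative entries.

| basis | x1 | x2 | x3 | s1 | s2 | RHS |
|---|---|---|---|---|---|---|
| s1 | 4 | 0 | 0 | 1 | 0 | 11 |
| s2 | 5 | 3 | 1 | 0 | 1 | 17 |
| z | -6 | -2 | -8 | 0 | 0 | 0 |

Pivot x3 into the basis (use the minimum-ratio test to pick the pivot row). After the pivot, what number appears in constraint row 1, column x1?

Ratio test on column x3 — row 1: entry 0 ≤ 0; row 2: 17/1 = 17. Minimum is 17 at row 2 (s2 leaves); pivot element 1.
Divide row 2 by 1; eliminate column x3 from the other rows.
Row 1 update in column x1: 4 − 0·5 = 4.

4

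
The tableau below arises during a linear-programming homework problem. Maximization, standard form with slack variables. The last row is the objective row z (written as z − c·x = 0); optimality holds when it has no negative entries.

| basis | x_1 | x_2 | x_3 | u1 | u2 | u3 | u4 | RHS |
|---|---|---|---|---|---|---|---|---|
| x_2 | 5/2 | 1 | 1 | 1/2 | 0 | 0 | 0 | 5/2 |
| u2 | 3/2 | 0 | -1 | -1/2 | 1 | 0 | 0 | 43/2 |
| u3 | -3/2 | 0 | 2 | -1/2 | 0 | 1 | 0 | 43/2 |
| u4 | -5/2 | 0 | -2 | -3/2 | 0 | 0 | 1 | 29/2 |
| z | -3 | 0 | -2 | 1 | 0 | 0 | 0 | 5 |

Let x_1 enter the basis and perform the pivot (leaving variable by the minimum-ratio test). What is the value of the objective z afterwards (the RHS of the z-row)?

8

Ratio test on column x_1 — row 1: (5/2)/(5/2) = 1; row 2: (43/2)/(3/2) = 43/3; row 3: entry -3/2 ≤ 0; row 4: entry -5/2 ≤ 0. Minimum is 1 at row 1 (x_2 leaves); pivot element 5/2.
Pivot on row 1; the z-row RHS becomes 5 − (-3)·1 = 8.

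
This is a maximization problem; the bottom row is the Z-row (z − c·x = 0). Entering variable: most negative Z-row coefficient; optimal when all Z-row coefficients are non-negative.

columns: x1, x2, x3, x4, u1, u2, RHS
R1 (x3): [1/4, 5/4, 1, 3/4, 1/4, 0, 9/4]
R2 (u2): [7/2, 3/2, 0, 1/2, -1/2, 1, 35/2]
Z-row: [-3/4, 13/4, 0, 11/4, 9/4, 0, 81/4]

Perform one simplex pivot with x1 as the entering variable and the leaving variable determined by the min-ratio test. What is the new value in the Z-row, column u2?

3/14

Ratio test on column x1 — row 1: (9/4)/(1/4) = 9; row 2: (35/2)/(7/2) = 5. Minimum is 5 at row 2 (u2 leaves); pivot element 7/2.
Divide row 2 by 7/2; eliminate column x1 from the other rows.
Z-row update in column u2: 0 − (-3/4)·(2/7) = 3/14.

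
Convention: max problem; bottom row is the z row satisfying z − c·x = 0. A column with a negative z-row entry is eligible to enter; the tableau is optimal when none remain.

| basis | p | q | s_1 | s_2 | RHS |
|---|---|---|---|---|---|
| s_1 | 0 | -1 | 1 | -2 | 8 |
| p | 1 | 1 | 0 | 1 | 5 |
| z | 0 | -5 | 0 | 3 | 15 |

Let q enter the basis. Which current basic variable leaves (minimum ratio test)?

Column q entries and ratios — s_1: -1 ≤ 0, skip; p: 5/1 = 5.
Smallest ratio is 5 in the row of p, so p leaves.

p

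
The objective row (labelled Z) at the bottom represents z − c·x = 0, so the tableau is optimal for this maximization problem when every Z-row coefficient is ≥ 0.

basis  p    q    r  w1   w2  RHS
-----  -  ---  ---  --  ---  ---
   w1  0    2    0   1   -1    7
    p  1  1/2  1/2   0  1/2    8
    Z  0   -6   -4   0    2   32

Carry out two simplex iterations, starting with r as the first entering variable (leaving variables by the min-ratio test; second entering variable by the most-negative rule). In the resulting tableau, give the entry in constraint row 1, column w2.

-1/2

Ratio test on column r — row 1: entry 0 ≤ 0; row 2: 8/(1/2) = 16. Minimum is 16 at row 2 (p leaves); pivot element 1/2.
Divide row 2 by 1/2; eliminate column r from the other rows.
Second iteration: most negative Z-row entry is -2 in column q, so q enters.
Ratio test on column q — row 1: 7/2 = 7/2; row 2: 16/1 = 16. Minimum is 7/2 at row 1 (w1 leaves); pivot element 2.
Divide row 1 by 2; eliminate column q from the other rows.
After both pivots, the entry at constraint row 1, column w2 is -1/2.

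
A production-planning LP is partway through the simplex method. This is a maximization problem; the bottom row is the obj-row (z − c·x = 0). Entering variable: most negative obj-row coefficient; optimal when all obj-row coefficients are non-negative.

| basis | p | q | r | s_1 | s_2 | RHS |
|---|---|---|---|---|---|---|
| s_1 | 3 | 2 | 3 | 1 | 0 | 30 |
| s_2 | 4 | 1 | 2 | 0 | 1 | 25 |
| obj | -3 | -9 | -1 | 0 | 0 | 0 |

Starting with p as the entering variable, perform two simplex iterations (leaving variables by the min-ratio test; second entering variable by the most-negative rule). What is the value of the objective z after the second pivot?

93

Ratio test on column p — row 1: 30/3 = 10; row 2: 25/4 = 25/4. Minimum is 25/4 at row 2 (s_2 leaves); pivot element 4.
Pivot on row 2; the obj-row RHS becomes 0 − (-3)·(25/4) = 75/4.
Next entering variable (most negative obj-row entry -33/4): q.
Ratio test on column q — row 1: (45/4)/(5/4) = 9; row 2: (25/4)/(1/4) = 25. Minimum is 9 at row 1 (s_1 leaves); pivot element 5/4.
After the second pivot the obj-row RHS is 75/4 − (-33/4)·9 = 93.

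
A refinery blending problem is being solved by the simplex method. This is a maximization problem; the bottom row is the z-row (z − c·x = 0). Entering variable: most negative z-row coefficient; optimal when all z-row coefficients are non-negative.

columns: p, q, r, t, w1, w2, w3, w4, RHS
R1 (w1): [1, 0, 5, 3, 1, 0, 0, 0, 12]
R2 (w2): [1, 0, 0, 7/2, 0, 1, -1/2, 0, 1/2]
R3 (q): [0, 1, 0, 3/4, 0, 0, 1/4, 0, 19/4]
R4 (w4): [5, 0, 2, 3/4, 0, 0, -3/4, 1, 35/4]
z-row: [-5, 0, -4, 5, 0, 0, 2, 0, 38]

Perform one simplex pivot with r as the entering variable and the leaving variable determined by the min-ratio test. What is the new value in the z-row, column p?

-21/5

Ratio test on column r — row 1: 12/5 = 12/5; row 2: entry 0 ≤ 0; row 3: entry 0 ≤ 0; row 4: (35/4)/2 = 35/8. Minimum is 12/5 at row 1 (w1 leaves); pivot element 5.
Divide row 1 by 5; eliminate column r from the other rows.
z-row update in column p: -5 − (-4)·(1/5) = -21/5.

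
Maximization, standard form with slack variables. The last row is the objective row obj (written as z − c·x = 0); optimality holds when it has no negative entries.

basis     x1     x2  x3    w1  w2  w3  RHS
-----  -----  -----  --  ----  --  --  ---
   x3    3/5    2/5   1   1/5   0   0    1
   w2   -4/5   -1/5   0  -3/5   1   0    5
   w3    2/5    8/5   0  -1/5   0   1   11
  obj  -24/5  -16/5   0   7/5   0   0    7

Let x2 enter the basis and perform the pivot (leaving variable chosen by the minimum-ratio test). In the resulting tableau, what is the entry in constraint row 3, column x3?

-4

Ratio test on column x2 — row 1: 1/(2/5) = 5/2; row 2: entry -1/5 ≤ 0; row 3: 11/(8/5) = 55/8. Minimum is 5/2 at row 1 (x3 leaves); pivot element 2/5.
Divide row 1 by 2/5; eliminate column x2 from the other rows.
Row 3 update in column x3: 0 − (8/5)·(5/2) = -4.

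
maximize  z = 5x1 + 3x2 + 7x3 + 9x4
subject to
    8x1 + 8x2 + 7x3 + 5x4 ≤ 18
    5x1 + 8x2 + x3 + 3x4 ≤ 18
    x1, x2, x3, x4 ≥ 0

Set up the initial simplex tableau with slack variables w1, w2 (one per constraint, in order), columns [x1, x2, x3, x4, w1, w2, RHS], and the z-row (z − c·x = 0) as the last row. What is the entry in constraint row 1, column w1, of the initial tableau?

Slack w1 belongs to constraint 1; its column is the unit vector e_1, so the entry in row 1 is 1.

1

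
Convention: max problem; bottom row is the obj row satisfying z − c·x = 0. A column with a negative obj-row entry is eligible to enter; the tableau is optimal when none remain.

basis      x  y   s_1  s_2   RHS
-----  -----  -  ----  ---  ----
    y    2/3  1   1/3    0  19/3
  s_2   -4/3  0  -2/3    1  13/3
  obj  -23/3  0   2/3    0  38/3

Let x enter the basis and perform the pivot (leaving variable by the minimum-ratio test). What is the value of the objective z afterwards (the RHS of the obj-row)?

171/2

Ratio test on column x — row 1: (19/3)/(2/3) = 19/2; row 2: entry -4/3 ≤ 0. Minimum is 19/2 at row 1 (y leaves); pivot element 2/3.
Pivot on row 1; the obj-row RHS becomes 38/3 − (-23/3)·(19/2) = 171/2.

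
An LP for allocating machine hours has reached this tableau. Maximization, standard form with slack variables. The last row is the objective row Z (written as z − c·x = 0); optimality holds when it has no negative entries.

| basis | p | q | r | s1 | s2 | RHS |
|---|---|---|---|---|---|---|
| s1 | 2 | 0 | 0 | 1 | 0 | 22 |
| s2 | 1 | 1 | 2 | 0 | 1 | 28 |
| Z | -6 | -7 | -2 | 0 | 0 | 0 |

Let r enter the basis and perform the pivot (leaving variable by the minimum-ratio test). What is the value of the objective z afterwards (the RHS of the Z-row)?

Ratio test on column r — row 1: entry 0 ≤ 0; row 2: 28/2 = 14. Minimum is 14 at row 2 (s2 leaves); pivot element 2.
Pivot on row 2; the Z-row RHS becomes 0 − (-2)·14 = 28.

28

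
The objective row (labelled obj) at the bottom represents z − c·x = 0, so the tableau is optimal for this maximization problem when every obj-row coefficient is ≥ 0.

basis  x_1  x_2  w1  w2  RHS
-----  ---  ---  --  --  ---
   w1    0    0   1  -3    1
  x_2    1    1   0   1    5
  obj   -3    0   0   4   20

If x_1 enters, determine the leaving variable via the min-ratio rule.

x_2

Column x_1 entries and ratios — w1: 0 ≤ 0, skip; x_2: 5/1 = 5.
Smallest ratio is 5 in the row of x_2, so x_2 leaves.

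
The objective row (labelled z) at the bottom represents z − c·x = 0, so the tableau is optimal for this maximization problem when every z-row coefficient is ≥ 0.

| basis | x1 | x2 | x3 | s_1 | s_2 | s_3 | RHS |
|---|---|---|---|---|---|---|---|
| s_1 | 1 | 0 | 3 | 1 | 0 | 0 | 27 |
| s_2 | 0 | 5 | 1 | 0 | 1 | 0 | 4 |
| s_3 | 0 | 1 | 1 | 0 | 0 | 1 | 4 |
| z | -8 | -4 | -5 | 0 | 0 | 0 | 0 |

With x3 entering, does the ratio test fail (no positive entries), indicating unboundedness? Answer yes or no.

no

Column x3 has positive entries in row(s) 1, 2, 3, so the ratio test bounds it — not unbounded.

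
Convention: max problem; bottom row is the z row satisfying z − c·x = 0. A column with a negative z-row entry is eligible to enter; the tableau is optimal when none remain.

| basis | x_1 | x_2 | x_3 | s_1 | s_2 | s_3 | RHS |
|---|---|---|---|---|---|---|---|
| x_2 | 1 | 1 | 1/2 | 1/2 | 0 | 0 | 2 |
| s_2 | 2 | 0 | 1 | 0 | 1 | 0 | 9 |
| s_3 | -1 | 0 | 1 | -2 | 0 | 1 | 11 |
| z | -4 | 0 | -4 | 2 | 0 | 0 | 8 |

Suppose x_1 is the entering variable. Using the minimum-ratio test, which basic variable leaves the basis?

x_2

Column x_1 entries and ratios — x_2: 2/1 = 2; s_2: 9/2 = 9/2; s_3: -1 ≤ 0, skip.
Smallest ratio is 2 in the row of x_2, so x_2 leaves.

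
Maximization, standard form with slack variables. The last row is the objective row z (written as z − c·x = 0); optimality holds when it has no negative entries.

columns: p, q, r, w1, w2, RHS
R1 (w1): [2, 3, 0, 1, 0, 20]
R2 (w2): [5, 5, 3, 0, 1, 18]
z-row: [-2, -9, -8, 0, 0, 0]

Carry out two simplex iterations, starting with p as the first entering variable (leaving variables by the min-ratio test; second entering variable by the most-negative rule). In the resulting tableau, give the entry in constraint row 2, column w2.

1/5

Ratio test on column p — row 1: 20/2 = 10; row 2: 18/5 = 18/5. Minimum is 18/5 at row 2 (w2 leaves); pivot element 5.
Divide row 2 by 5; eliminate column p from the other rows.
Second iteration: most negative z-row entry is -7 in column q, so q enters.
Ratio test on column q — row 1: (64/5)/1 = 64/5; row 2: (18/5)/1 = 18/5. Minimum is 18/5 at row 2 (p leaves); pivot element 1.
Divide row 2 by 1; eliminate column q from the other rows.
After both pivots, the entry at constraint row 2, column w2 is 1/5.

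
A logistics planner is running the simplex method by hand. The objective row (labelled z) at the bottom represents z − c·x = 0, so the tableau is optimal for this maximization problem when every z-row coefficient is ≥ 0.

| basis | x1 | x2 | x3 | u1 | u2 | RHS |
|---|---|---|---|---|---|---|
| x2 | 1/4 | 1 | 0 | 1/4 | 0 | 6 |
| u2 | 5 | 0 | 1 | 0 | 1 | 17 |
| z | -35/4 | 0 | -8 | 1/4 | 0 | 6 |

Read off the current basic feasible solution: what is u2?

u2 is basic (row 2); its value is the RHS of that row, 17.

17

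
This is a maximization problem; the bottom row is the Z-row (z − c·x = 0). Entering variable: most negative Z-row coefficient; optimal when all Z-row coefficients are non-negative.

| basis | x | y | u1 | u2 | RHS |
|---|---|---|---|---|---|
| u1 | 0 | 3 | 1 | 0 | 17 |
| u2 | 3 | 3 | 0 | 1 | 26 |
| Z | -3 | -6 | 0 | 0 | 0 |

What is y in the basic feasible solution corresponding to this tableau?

y is not in the basis, so in the current basic feasible solution y = 0.

0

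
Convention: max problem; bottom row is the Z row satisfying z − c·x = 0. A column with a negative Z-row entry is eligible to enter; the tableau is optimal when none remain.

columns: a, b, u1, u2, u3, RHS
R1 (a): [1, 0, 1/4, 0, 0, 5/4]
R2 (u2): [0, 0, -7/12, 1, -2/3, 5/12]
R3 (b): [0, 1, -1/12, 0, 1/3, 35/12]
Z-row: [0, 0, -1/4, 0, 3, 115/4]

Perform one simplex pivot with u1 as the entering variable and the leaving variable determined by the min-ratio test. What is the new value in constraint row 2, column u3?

-2/3

Ratio test on column u1 — row 1: (5/4)/(1/4) = 5; row 2: entry -7/12 ≤ 0; row 3: entry -1/12 ≤ 0. Minimum is 5 at row 1 (a leaves); pivot element 1/4.
Divide row 1 by 1/4; eliminate column u1 from the other rows.
Row 2 update in column u3: -2/3 − (-7/12)·0 = -2/3.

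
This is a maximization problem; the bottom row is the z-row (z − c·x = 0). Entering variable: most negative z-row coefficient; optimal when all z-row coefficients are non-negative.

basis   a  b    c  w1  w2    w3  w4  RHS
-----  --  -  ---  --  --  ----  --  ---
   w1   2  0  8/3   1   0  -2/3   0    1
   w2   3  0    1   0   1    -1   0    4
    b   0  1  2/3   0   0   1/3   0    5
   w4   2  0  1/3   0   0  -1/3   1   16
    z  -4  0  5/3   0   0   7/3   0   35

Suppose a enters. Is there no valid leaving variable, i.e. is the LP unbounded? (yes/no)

no

Column a has positive entries in row(s) 1, 2, 4, so the ratio test bounds it — not unbounded.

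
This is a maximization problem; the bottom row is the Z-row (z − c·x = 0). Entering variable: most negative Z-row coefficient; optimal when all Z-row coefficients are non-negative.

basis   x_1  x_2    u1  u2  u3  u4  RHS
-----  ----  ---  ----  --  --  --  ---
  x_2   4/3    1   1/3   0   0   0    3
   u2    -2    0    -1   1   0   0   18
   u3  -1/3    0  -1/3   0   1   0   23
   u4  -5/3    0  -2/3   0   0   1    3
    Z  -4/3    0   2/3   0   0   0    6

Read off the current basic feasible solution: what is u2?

18

u2 is basic (row 2); its value is the RHS of that row, 18.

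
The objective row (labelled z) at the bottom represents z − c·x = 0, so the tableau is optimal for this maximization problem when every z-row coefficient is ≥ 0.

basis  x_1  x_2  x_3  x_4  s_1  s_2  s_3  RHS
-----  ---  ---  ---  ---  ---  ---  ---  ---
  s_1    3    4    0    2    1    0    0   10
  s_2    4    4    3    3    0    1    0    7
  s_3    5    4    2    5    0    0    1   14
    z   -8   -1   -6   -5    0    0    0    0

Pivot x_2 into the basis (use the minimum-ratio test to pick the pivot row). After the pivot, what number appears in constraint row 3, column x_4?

Ratio test on column x_2 — row 1: 10/4 = 5/2; row 2: 7/4 = 7/4; row 3: 14/4 = 7/2. Minimum is 7/4 at row 2 (s_2 leaves); pivot element 4.
Divide row 2 by 4; eliminate column x_2 from the other rows.
Row 3 update in column x_4: 5 − 4·(3/4) = 2.

2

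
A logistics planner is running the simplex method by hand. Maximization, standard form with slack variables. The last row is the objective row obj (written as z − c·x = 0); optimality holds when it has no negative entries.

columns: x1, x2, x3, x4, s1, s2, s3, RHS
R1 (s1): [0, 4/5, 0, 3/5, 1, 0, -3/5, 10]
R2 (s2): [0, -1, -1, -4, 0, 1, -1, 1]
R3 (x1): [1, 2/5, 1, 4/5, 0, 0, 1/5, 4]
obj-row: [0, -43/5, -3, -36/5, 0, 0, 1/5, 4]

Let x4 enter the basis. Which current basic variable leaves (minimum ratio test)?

x1

Column x4 entries and ratios — s1: 10/(3/5) = 50/3; s2: -4 ≤ 0, skip; x1: 4/(4/5) = 5.
Smallest ratio is 5 in the row of x1, so x1 leaves.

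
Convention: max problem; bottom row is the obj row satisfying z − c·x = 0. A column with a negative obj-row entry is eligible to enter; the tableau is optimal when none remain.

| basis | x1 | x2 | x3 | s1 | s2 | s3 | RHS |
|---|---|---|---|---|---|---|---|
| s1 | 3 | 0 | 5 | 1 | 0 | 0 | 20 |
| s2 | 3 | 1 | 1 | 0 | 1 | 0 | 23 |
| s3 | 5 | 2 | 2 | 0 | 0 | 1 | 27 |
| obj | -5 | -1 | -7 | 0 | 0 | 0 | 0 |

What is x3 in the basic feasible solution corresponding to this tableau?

x3 is not in the basis, so in the current basic feasible solution x3 = 0.

0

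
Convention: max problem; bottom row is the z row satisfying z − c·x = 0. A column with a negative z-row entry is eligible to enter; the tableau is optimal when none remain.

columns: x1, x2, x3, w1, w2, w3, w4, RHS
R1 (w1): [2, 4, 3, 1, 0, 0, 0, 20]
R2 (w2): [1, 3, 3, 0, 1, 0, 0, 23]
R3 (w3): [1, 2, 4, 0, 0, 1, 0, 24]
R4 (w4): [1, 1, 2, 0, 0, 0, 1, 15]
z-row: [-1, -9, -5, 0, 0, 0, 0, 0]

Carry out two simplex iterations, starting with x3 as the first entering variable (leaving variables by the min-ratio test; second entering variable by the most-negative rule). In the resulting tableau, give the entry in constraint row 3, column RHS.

28/5

Ratio test on column x3 — row 1: 20/3 = 20/3; row 2: 23/3 = 23/3; row 3: 24/4 = 6; row 4: 15/2 = 15/2. Minimum is 6 at row 3 (w3 leaves); pivot element 4.
Divide row 3 by 4; eliminate column x3 from the other rows.
Second iteration: most negative z-row entry is -13/2 in column x2, so x2 enters.
Ratio test on column x2 — row 1: 2/(5/2) = 4/5; row 2: 5/(3/2) = 10/3; row 3: 6/(1/2) = 12; row 4: entry 0 ≤ 0. Minimum is 4/5 at row 1 (w1 leaves); pivot element 5/2.
Divide row 1 by 5/2; eliminate column x2 from the other rows.
After both pivots, the entry at constraint row 3, column RHS is 28/5.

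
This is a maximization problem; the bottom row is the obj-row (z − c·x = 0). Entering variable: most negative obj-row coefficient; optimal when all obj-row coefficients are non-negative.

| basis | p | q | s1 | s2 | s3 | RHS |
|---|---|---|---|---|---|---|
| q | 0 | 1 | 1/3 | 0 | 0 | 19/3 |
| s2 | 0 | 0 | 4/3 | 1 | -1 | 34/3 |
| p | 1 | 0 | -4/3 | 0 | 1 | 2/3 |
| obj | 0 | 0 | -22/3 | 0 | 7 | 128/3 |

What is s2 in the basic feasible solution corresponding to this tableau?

s2 is basic (row 2); its value is the RHS of that row, 34/3.

34/3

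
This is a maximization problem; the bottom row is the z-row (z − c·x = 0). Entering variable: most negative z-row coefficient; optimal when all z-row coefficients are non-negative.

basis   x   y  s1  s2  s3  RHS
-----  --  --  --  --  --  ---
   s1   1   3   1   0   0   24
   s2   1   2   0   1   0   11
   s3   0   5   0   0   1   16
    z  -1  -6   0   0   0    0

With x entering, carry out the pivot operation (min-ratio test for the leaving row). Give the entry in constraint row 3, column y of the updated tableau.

Ratio test on column x — row 1: 24/1 = 24; row 2: 11/1 = 11; row 3: entry 0 ≤ 0. Minimum is 11 at row 2 (s2 leaves); pivot element 1.
Divide row 2 by 1; eliminate column x from the other rows.
Row 3 update in column y: 5 − 0·2 = 5.

5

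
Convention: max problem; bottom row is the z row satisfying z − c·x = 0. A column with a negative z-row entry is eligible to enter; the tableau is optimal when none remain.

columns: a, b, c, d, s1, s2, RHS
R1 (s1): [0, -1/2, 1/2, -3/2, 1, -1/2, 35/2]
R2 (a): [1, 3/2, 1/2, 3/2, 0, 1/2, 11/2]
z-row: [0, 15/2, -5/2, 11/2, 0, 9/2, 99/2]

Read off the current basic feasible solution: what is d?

0

d is not in the basis, so in the current basic feasible solution d = 0.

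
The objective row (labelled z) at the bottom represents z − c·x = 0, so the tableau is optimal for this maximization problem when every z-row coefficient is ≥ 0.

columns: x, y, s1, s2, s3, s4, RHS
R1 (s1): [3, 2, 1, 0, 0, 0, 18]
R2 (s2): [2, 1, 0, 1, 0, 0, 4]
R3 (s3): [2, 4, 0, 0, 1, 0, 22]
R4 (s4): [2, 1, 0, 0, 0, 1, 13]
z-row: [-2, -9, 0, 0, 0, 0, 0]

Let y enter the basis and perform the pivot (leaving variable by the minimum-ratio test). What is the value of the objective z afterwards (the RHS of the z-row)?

Ratio test on column y — row 1: 18/2 = 9; row 2: 4/1 = 4; row 3: 22/4 = 11/2; row 4: 13/1 = 13. Minimum is 4 at row 2 (s2 leaves); pivot element 1.
Pivot on row 2; the z-row RHS becomes 0 − (-9)·4 = 36.

36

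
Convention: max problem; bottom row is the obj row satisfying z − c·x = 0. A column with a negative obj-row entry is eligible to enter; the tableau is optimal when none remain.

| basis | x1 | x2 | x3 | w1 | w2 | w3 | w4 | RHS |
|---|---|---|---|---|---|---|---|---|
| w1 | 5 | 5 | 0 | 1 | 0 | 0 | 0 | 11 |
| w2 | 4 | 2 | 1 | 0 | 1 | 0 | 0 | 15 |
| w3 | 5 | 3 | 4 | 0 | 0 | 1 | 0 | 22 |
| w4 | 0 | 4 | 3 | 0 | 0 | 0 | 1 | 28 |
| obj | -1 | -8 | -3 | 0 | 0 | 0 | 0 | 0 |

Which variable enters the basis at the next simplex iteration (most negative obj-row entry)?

Negative obj-row entries: x1: -1, x2: -8, x3: -3.
The most negative is -8 in column x2, so x2 enters.

x2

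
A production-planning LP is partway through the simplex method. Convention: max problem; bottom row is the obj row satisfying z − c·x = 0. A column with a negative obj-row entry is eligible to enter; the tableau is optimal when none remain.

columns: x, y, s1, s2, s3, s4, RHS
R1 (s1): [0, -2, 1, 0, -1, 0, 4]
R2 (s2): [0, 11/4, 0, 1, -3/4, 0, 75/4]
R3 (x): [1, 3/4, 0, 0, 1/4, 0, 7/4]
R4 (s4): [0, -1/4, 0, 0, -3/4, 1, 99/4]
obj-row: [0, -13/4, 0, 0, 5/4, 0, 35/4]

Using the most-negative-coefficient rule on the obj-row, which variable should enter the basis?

y

Negative obj-row entries: y: -13/4.
The most negative is -13/4 in column y, so y enters.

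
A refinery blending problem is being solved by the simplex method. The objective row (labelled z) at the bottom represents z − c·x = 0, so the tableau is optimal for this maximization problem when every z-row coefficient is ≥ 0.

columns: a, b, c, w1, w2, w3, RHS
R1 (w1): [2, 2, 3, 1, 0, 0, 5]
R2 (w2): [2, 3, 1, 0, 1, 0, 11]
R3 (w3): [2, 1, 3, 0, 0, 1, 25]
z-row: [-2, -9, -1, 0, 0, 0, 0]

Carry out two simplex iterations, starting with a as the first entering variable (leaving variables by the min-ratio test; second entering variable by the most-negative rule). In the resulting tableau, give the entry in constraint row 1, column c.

Ratio test on column a — row 1: 5/2 = 5/2; row 2: 11/2 = 11/2; row 3: 25/2 = 25/2. Minimum is 5/2 at row 1 (w1 leaves); pivot element 2.
Divide row 1 by 2; eliminate column a from the other rows.
Second iteration: most negative z-row entry is -7 in column b, so b enters.
Ratio test on column b — row 1: (5/2)/1 = 5/2; row 2: 6/1 = 6; row 3: entry -1 ≤ 0. Minimum is 5/2 at row 1 (a leaves); pivot element 1.
Divide row 1 by 1; eliminate column b from the other rows.
After both pivots, the entry at constraint row 1, column c is 3/2.

3/2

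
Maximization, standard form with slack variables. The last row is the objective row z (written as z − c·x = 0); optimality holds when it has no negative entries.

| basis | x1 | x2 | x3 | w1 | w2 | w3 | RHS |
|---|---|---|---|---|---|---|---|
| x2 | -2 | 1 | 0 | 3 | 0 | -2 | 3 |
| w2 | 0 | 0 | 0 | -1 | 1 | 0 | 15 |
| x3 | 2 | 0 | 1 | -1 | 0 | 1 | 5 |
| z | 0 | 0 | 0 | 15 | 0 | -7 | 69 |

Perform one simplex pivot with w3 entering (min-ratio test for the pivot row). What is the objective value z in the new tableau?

104

Ratio test on column w3 — row 1: entry -2 ≤ 0; row 2: entry 0 ≤ 0; row 3: 5/1 = 5. Minimum is 5 at row 3 (x3 leaves); pivot element 1.
Pivot on row 3; the z-row RHS becomes 69 − (-7)·5 = 104.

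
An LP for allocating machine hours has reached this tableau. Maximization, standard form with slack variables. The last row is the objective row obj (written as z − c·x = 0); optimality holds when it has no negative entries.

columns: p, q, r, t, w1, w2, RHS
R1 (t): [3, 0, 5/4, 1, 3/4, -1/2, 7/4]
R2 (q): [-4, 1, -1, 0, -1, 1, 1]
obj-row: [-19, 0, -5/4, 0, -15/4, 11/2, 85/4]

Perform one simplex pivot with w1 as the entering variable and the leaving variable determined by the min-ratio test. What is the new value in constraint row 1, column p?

4

Ratio test on column w1 — row 1: (7/4)/(3/4) = 7/3; row 2: entry -1 ≤ 0. Minimum is 7/3 at row 1 (t leaves); pivot element 3/4.
Divide row 1 by 3/4; eliminate column w1 from the other rows.
In the new row 1, the p entry is the old entry divided by the pivot: 3/(3/4) = 4.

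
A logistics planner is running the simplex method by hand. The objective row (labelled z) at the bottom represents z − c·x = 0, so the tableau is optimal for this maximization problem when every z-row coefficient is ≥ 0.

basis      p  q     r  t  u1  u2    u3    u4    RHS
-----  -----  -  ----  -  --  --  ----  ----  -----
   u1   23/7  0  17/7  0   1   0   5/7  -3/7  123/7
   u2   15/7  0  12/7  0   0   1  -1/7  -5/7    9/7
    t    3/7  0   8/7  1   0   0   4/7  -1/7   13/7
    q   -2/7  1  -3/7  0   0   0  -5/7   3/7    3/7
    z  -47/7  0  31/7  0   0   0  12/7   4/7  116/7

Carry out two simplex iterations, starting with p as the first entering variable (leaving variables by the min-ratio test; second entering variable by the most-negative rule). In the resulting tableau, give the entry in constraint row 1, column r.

Ratio test on column p — row 1: (123/7)/(23/7) = 123/23; row 2: (9/7)/(15/7) = 3/5; row 3: (13/7)/(3/7) = 13/3; row 4: entry -2/7 ≤ 0. Minimum is 3/5 at row 2 (u2 leaves); pivot element 15/7.
Divide row 2 by 15/7; eliminate column p from the other rows.
Second iteration: most negative z-row entry is -5/3 in column u4, so u4 enters.
Ratio test on column u4 — row 1: (78/5)/(2/3) = 117/5; row 2: entry -1/3 ≤ 0; row 3: entry 0 ≤ 0; row 4: (3/5)/(1/3) = 9/5. Minimum is 9/5 at row 4 (q leaves); pivot element 1/3.
Divide row 4 by 1/3; eliminate column u4 from the other rows.
After both pivots, the entry at constraint row 1, column r is 1/5.

1/5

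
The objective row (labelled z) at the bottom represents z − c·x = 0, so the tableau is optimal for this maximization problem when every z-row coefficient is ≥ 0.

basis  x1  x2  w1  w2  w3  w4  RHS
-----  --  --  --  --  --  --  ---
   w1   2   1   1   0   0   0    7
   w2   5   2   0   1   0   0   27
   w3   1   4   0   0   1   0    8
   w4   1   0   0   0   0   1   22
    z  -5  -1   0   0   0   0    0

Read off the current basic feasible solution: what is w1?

7

w1 is basic (row 1); its value is the RHS of that row, 7.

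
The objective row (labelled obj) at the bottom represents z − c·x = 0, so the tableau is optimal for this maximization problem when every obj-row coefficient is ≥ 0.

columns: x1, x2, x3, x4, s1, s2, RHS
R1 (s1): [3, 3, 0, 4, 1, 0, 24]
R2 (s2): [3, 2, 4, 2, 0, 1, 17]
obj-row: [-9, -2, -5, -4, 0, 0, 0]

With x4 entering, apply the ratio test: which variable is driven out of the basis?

s1

Column x4 entries and ratios — s1: 24/4 = 6; s2: 17/2 = 17/2.
Smallest ratio is 6 in the row of s1, so s1 leaves.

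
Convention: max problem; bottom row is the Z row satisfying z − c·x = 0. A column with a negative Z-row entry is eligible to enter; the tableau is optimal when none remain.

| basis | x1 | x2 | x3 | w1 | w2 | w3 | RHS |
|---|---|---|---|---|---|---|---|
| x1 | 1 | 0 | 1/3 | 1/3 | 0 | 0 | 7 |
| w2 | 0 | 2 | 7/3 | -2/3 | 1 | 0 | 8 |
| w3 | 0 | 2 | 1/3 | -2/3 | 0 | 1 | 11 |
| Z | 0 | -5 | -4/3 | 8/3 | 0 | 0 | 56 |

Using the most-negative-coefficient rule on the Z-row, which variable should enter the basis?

x2

Negative Z-row entries: x2: -5, x3: -4/3.
The most negative is -5 in column x2, so x2 enters.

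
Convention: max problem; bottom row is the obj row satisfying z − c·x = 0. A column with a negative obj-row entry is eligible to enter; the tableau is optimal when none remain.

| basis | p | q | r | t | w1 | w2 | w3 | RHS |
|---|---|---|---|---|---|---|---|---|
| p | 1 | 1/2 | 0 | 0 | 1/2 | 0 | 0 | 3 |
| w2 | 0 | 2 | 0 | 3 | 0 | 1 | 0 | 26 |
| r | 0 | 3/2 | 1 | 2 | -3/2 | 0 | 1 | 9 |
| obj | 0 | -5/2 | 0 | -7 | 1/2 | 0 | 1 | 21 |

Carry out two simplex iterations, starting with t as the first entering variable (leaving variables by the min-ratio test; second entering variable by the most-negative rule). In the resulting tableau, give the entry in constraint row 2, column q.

Ratio test on column t — row 1: entry 0 ≤ 0; row 2: 26/3 = 26/3; row 3: 9/2 = 9/2. Minimum is 9/2 at row 3 (r leaves); pivot element 2.
Divide row 3 by 2; eliminate column t from the other rows.
Second iteration: most negative obj-row entry is -19/4 in column w1, so w1 enters.
Ratio test on column w1 — row 1: 3/(1/2) = 6; row 2: (25/2)/(9/4) = 50/9; row 3: entry -3/4 ≤ 0. Minimum is 50/9 at row 2 (w2 leaves); pivot element 9/4.
Divide row 2 by 9/4; eliminate column w1 from the other rows.
After both pivots, the entry at constraint row 2, column q is -1/9.

-1/9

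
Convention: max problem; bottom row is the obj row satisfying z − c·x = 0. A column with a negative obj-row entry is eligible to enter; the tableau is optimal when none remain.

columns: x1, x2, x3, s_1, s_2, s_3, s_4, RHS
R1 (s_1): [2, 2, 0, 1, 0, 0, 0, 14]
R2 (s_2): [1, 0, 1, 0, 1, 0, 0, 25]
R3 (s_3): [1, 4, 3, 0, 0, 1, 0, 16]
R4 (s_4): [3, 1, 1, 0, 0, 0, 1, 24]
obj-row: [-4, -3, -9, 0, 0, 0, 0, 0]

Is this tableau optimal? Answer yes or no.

The obj-row has a negative entry -9 in column x3, so it is not optimal.

no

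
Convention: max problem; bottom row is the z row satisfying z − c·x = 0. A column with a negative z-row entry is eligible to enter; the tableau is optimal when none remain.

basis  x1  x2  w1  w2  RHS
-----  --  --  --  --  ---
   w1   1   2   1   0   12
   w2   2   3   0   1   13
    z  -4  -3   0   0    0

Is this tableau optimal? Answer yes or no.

no

The z-row has a negative entry -4 in column x1, so it is not optimal.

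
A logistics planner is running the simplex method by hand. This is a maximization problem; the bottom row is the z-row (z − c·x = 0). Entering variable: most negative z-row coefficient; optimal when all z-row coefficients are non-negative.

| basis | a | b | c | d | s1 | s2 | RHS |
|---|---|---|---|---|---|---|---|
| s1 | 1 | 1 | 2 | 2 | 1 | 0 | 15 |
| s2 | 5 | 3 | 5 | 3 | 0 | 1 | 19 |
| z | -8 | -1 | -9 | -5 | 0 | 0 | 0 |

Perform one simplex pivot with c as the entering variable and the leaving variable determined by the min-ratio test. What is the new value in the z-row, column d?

2/5

Ratio test on column c — row 1: 15/2 = 15/2; row 2: 19/5 = 19/5. Minimum is 19/5 at row 2 (s2 leaves); pivot element 5.
Divide row 2 by 5; eliminate column c from the other rows.
z-row update in column d: -5 − (-9)·(3/5) = 2/5.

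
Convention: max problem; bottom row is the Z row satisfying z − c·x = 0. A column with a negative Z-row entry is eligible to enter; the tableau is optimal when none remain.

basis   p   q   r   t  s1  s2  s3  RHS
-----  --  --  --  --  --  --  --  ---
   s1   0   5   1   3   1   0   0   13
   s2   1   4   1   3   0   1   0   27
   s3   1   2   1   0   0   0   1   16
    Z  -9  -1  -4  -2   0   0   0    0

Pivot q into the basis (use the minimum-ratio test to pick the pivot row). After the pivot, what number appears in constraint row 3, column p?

Ratio test on column q — row 1: 13/5 = 13/5; row 2: 27/4 = 27/4; row 3: 16/2 = 8. Minimum is 13/5 at row 1 (s1 leaves); pivot element 5.
Divide row 1 by 5; eliminate column q from the other rows.
Row 3 update in column p: 1 − 2·0 = 1.

1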